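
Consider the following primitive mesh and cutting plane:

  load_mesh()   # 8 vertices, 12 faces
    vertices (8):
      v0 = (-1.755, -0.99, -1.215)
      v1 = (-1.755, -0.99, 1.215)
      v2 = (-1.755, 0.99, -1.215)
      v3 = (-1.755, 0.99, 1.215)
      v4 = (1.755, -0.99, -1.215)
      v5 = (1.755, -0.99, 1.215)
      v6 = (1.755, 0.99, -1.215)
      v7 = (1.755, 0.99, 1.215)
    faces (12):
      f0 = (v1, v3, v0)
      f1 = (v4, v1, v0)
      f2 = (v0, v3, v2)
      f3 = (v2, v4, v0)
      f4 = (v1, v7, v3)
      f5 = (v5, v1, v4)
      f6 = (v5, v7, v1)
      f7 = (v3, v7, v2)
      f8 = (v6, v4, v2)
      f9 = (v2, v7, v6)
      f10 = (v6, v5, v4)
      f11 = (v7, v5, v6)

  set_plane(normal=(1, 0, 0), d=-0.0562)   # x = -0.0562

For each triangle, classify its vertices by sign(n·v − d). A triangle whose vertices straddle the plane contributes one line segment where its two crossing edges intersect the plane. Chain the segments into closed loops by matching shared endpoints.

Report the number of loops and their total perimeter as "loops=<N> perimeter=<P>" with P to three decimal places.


Straddling triangles (8 of 12):
  (v4,v1,v0) [+--] → (-0.0562, -0.99, 0.0389077)–(-0.0562, -0.99, -1.215)  len=1.2539
  (v2,v4,v0) [-+-] → (-0.0562, 0.0317026, -1.215)–(-0.0562, -0.99, -1.215)  len=1.0217
  (v1,v7,v3) [-+-] → (-0.0562, -0.0317026, 1.215)–(-0.0562, 0.99, 1.215)  len=1.0217
  (v5,v1,v4) [+-+] → (-0.0562, -0.99, 1.215)–(-0.0562, -0.99, 0.0389077)  len=1.1761
  (v5,v7,v1) [++-] → (-0.0562, -0.0317026, 1.215)–(-0.0562, -0.99, 1.215)  len=0.9583
  (v3,v7,v2) [-+-] → (-0.0562, 0.99, 1.215)–(-0.0562, 0.99, -0.0389077)  len=1.2539
  (v6,v4,v2) [++-] → (-0.0562, 0.0317026, -1.215)–(-0.0562, 0.99, -1.215)  len=0.9583
  (v2,v7,v6) [-++] → (-0.0562, 0.99, -0.0389077)–(-0.0562, 0.99, -1.215)  len=1.1761

Chained into 1 loop(s):
  loop 1: 8 segments, perimeter = 8.8200
Total perimeter = 8.820

loops=1 perimeter=8.820


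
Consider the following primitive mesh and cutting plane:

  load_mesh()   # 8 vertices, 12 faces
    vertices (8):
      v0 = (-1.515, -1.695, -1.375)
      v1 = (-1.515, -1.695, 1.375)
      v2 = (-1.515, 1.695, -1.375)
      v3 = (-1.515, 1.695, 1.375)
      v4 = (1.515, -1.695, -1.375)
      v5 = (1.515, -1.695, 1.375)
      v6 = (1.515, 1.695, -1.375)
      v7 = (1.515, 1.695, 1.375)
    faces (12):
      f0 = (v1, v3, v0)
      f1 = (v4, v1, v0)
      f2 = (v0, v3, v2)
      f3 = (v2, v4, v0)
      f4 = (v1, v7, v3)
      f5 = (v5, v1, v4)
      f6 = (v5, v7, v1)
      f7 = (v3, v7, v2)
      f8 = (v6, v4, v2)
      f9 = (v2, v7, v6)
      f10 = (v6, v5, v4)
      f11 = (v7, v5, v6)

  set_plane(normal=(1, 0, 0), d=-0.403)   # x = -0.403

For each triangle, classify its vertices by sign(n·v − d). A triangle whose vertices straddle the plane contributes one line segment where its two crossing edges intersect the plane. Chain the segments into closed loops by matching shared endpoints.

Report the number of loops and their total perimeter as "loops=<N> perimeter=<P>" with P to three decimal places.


loops=1 perimeter=12.280

Straddling triangles (8 of 12):
  (v4,v1,v0) [+--] → (-0.403, -1.695, 0.365759)–(-0.403, -1.695, -1.375)  len=1.7408
  (v2,v4,v0) [-+-] → (-0.403, 0.450881, -1.375)–(-0.403, -1.695, -1.375)  len=2.1459
  (v1,v7,v3) [-+-] → (-0.403, -0.450881, 1.375)–(-0.403, 1.695, 1.375)  len=2.1459
  (v5,v1,v4) [+-+] → (-0.403, -1.695, 1.375)–(-0.403, -1.695, 0.365759)  len=1.0092
  (v5,v7,v1) [++-] → (-0.403, -0.450881, 1.375)–(-0.403, -1.695, 1.375)  len=1.2441
  (v3,v7,v2) [-+-] → (-0.403, 1.695, 1.375)–(-0.403, 1.695, -0.365759)  len=1.7408
  (v6,v4,v2) [++-] → (-0.403, 0.450881, -1.375)–(-0.403, 1.695, -1.375)  len=1.2441
  (v2,v7,v6) [-++] → (-0.403, 1.695, -0.365759)–(-0.403, 1.695, -1.375)  len=1.0092

Chained into 1 loop(s):
  loop 1: 8 segments, perimeter = 12.2800
Total perimeter = 12.280


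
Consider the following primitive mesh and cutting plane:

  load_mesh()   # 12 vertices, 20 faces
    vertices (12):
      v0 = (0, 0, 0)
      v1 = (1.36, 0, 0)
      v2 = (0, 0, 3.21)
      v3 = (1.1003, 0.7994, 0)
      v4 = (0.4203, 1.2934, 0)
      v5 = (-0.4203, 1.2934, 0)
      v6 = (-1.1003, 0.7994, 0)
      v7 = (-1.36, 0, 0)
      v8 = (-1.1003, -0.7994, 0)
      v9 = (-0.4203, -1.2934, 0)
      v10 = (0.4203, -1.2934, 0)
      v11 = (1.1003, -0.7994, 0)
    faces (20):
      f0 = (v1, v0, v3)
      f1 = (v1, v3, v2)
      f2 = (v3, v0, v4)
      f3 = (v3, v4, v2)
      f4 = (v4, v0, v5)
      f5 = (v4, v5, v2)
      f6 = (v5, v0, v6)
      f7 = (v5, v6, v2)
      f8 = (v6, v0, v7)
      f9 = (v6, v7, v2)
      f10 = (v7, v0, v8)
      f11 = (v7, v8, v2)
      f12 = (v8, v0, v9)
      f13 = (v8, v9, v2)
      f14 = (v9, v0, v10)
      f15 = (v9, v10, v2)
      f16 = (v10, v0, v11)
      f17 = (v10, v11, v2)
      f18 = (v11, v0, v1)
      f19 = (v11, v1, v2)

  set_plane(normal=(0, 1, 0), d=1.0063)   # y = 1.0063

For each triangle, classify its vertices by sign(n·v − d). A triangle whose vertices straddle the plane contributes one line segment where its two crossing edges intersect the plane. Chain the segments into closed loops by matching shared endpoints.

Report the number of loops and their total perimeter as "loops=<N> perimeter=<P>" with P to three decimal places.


Straddling triangles (6 of 20):
  (v3,v0,v4) [--+] → (0.327005, 1.0063, 0)–(0.815498, 1.0063, 0)  len=0.4885
  (v3,v4,v2) [-+-] → (0.815498, 1.0063, 0)–(0.327005, 1.0063, 0.712534)  len=0.8639
  (v4,v0,v5) [+-+] → (0.327005, 1.0063, 0)–(-0.327005, 1.0063, 0)  len=0.6540
  (v4,v5,v2) [++-] → (-0.327005, 1.0063, 0.712534)–(0.327005, 1.0063, 0.712534)  len=0.6540
  (v5,v0,v6) [+--] → (-0.327005, 1.0063, 0)–(-0.815498, 1.0063, 0)  len=0.4885
  (v5,v6,v2) [+--] → (-0.815498, 1.0063, 0)–(-0.327005, 1.0063, 0.712534)  len=0.8639

Chained into 1 loop(s):
  loop 1: 6 segments, perimeter = 4.0128
Total perimeter = 4.013

loops=1 perimeter=4.013


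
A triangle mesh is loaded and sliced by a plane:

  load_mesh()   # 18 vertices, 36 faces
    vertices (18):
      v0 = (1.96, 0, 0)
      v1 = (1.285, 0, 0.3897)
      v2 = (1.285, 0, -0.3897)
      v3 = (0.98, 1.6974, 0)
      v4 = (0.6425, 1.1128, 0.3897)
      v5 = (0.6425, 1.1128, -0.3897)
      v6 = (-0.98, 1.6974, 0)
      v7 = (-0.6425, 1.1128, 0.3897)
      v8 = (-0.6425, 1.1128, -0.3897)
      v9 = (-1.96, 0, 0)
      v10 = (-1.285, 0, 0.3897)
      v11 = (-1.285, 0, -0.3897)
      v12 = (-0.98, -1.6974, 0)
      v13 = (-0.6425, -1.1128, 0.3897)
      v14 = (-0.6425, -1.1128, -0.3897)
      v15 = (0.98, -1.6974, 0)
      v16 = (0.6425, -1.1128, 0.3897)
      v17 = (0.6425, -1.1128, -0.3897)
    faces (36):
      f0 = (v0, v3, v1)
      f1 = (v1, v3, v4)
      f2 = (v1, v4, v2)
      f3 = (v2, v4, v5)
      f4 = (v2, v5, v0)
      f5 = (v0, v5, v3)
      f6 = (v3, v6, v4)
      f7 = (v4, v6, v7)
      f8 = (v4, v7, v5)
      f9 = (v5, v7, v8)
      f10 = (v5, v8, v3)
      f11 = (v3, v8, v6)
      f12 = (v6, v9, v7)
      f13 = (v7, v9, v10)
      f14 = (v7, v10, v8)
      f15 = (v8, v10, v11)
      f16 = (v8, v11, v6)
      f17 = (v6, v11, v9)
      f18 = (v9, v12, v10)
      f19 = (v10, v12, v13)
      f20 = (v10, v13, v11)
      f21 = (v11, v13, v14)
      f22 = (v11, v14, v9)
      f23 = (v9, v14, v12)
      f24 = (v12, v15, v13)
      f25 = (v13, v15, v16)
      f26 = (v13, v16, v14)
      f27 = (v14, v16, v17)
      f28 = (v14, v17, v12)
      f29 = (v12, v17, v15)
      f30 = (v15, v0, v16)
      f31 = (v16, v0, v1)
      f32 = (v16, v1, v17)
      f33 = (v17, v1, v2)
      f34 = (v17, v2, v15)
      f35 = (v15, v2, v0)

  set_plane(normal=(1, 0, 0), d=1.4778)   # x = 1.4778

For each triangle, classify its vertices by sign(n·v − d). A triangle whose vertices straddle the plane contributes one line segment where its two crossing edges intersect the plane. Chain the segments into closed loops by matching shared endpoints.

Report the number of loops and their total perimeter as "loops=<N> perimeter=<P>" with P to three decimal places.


Straddling triangles (6 of 36):
  (v0,v3,v1) [+--] → (1.4778, 0.83519, 0)–(1.4778, 0, 0.27839)  len=0.8804
  (v2,v5,v0) [--+] → (1.4778, 0.407281, -0.142629)–(1.4778, 0, -0.27839)  len=0.4293
  (v0,v5,v3) [+--] → (1.4778, 0.407281, -0.142629)–(1.4778, 0.83519, 0)  len=0.4511
  (v15,v0,v16) [-+-] → (1.4778, -0.83519, 0)–(1.4778, -0.407281, 0.142629)  len=0.4511
  (v16,v0,v1) [-+-] → (1.4778, -0.407281, 0.142629)–(1.4778, 0, 0.27839)  len=0.4293
  (v15,v2,v0) [--+] → (1.4778, 0, -0.27839)–(1.4778, -0.83519, 0)  len=0.8804

Chained into 1 loop(s):
  loop 1: 6 segments, perimeter = 3.5215
Total perimeter = 3.521

loops=1 perimeter=3.521


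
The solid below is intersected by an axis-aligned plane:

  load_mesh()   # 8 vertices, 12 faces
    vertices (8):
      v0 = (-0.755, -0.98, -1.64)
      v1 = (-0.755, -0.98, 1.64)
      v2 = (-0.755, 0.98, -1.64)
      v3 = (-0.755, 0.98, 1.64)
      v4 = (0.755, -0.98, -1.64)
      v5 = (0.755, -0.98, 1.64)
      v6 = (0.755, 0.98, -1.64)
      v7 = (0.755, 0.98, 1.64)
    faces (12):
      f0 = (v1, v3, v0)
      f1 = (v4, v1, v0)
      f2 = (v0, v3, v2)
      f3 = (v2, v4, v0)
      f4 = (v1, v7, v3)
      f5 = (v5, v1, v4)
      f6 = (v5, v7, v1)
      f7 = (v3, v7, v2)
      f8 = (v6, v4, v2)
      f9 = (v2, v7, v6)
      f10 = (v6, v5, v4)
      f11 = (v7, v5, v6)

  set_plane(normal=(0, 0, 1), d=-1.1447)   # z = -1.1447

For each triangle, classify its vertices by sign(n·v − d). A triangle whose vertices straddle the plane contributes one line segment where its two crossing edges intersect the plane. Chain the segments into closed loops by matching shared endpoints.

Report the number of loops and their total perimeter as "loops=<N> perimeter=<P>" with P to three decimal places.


loops=1 perimeter=6.940

Straddling triangles (8 of 12):
  (v1,v3,v0) [++-] → (-0.755, -0.684028, -1.1447)–(-0.755, -0.98, -1.1447)  len=0.2960
  (v4,v1,v0) [-+-] → (0.526981, -0.98, -1.1447)–(-0.755, -0.98, -1.1447)  len=1.2820
  (v0,v3,v2) [-+-] → (-0.755, -0.684028, -1.1447)–(-0.755, 0.98, -1.1447)  len=1.6640
  (v5,v1,v4) [++-] → (0.526981, -0.98, -1.1447)–(0.755, -0.98, -1.1447)  len=0.2280
  (v3,v7,v2) [++-] → (-0.526981, 0.98, -1.1447)–(-0.755, 0.98, -1.1447)  len=0.2280
  (v2,v7,v6) [-+-] → (-0.526981, 0.98, -1.1447)–(0.755, 0.98, -1.1447)  len=1.2820
  (v6,v5,v4) [-+-] → (0.755, 0.684028, -1.1447)–(0.755, -0.98, -1.1447)  len=1.6640
  (v7,v5,v6) [++-] → (0.755, 0.684028, -1.1447)–(0.755, 0.98, -1.1447)  len=0.2960

Chained into 1 loop(s):
  loop 1: 8 segments, perimeter = 6.9400
Total perimeter = 6.940


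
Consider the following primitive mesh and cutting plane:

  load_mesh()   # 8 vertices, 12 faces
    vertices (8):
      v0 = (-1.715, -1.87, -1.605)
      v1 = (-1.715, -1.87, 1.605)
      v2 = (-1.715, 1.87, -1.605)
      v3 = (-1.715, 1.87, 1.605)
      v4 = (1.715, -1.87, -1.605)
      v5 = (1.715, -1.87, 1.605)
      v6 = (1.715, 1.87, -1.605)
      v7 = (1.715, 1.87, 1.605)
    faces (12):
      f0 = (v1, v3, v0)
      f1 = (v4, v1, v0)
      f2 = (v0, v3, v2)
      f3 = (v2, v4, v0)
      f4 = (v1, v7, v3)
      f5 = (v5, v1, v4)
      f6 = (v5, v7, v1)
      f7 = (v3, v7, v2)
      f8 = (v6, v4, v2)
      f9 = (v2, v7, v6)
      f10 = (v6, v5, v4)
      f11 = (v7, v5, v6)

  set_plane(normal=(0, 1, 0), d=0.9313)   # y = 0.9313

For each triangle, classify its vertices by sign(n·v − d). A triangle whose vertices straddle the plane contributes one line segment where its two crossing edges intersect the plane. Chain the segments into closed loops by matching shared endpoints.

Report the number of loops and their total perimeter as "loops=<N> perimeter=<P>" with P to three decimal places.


loops=1 perimeter=13.280

Straddling triangles (8 of 12):
  (v1,v3,v0) [-+-] → (-1.715, 0.9313, 1.605)–(-1.715, 0.9313, 0.799324)  len=0.8057
  (v0,v3,v2) [-++] → (-1.715, 0.9313, 0.799324)–(-1.715, 0.9313, -1.605)  len=2.4043
  (v2,v4,v0) [+--] → (-0.854107, 0.9313, -1.605)–(-1.715, 0.9313, -1.605)  len=0.8609
  (v1,v7,v3) [-++] → (0.854107, 0.9313, 1.605)–(-1.715, 0.9313, 1.605)  len=2.5691
  (v5,v7,v1) [-+-] → (1.715, 0.9313, 1.605)–(0.854107, 0.9313, 1.605)  len=0.8609
  (v6,v4,v2) [+-+] → (1.715, 0.9313, -1.605)–(-0.854107, 0.9313, -1.605)  len=2.5691
  (v6,v5,v4) [+--] → (1.715, 0.9313, -0.799324)–(1.715, 0.9313, -1.605)  len=0.8057
  (v7,v5,v6) [+-+] → (1.715, 0.9313, 1.605)–(1.715, 0.9313, -0.799324)  len=2.4043

Chained into 1 loop(s):
  loop 1: 8 segments, perimeter = 13.2800
Total perimeter = 13.280


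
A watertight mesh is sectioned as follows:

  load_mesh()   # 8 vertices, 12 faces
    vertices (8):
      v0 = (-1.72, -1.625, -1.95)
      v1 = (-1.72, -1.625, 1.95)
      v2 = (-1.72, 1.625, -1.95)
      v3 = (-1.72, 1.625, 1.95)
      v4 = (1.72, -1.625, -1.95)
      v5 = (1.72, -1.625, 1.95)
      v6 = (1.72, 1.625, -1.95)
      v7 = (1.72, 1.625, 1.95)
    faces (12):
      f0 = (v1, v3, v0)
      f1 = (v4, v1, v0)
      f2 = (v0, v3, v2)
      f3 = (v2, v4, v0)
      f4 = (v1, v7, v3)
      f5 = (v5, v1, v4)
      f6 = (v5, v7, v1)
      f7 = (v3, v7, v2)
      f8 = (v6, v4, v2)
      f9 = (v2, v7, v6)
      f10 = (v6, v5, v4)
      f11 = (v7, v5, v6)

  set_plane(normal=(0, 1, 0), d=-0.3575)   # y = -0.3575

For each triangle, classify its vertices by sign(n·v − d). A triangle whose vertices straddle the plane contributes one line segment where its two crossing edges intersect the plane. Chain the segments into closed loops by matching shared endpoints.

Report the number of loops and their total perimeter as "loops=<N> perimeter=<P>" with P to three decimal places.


Straddling triangles (8 of 12):
  (v1,v3,v0) [-+-] → (-1.72, -0.3575, 1.95)–(-1.72, -0.3575, -0.429)  len=2.3790
  (v0,v3,v2) [-++] → (-1.72, -0.3575, -0.429)–(-1.72, -0.3575, -1.95)  len=1.5210
  (v2,v4,v0) [+--] → (0.3784, -0.3575, -1.95)–(-1.72, -0.3575, -1.95)  len=2.0984
  (v1,v7,v3) [-++] → (-0.3784, -0.3575, 1.95)–(-1.72, -0.3575, 1.95)  len=1.3416
  (v5,v7,v1) [-+-] → (1.72, -0.3575, 1.95)–(-0.3784, -0.3575, 1.95)  len=2.0984
  (v6,v4,v2) [+-+] → (1.72, -0.3575, -1.95)–(0.3784, -0.3575, -1.95)  len=1.3416
  (v6,v5,v4) [+--] → (1.72, -0.3575, 0.429)–(1.72, -0.3575, -1.95)  len=2.3790
  (v7,v5,v6) [+-+] → (1.72, -0.3575, 1.95)–(1.72, -0.3575, 0.429)  len=1.5210

Chained into 1 loop(s):
  loop 1: 8 segments, perimeter = 14.6800
Total perimeter = 14.680

loops=1 perimeter=14.680


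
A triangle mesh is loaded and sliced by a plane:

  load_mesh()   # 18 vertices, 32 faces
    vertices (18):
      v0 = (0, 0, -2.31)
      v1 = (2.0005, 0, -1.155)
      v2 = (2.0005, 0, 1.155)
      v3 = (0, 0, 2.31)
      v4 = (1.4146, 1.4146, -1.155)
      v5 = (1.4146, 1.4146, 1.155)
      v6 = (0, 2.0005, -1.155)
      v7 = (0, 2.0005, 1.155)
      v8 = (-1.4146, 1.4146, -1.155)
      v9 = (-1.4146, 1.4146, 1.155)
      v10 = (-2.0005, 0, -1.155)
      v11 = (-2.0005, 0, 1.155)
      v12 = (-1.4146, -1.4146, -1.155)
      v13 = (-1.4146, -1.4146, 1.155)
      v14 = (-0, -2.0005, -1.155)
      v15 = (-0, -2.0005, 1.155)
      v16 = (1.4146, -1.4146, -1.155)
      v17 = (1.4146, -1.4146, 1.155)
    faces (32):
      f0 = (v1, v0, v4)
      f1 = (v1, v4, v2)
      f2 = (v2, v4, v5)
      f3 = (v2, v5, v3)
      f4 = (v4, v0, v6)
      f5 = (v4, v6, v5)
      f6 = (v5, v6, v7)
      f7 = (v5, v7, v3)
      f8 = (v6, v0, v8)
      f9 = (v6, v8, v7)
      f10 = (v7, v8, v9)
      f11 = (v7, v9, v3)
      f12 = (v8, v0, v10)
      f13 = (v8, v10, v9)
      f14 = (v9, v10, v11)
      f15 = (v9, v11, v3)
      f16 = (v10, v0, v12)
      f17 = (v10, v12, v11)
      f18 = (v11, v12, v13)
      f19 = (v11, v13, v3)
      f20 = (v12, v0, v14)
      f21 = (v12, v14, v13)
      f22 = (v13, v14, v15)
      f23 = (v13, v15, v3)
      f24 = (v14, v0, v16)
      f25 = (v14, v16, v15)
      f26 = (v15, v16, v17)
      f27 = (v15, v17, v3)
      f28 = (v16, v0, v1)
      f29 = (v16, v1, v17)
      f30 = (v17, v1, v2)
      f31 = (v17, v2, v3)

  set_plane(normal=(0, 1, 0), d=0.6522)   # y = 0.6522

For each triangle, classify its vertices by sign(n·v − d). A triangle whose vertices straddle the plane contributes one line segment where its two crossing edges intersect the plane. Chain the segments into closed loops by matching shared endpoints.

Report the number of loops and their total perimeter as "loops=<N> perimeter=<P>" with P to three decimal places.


loops=1 perimeter=12.282

Straddling triangles (12 of 32):
  (v1,v0,v4) [--+] → (0.6522, 0.6522, -1.77749)–(1.73037, 0.6522, -1.155)  len=1.2450
  (v1,v4,v2) [-+-] → (1.73037, 0.6522, -1.155)–(1.73037, 0.6522, 0.0899767)  len=1.2450
  (v2,v4,v5) [-++] → (1.73037, 0.6522, 0.0899767)–(1.73037, 0.6522, 1.155)  len=1.0650
  (v2,v5,v3) [-+-] → (1.73037, 0.6522, 1.155)–(0.6522, 0.6522, 1.77749)  len=1.2450
  (v4,v0,v6) [+-+] → (0.6522, 0.6522, -1.77749)–(0, 0.6522, -1.93345)  len=0.6706
  (v5,v7,v3) [++-] → (0, 0.6522, 1.93345)–(0.6522, 0.6522, 1.77749)  len=0.6706
  (v6,v0,v8) [+-+] → (0, 0.6522, -1.93345)–(-0.6522, 0.6522, -1.77749)  len=0.6706
  (v7,v9,v3) [++-] → (-0.6522, 0.6522, 1.77749)–(0, 0.6522, 1.93345)  len=0.6706
  (v8,v0,v10) [+--] → (-0.6522, 0.6522, -1.77749)–(-1.73037, 0.6522, -1.155)  len=1.2450
  (v8,v10,v9) [+-+] → (-1.73037, 0.6522, -1.155)–(-1.73037, 0.6522, -0.0899767)  len=1.0650
  (v9,v10,v11) [+--] → (-1.73037, 0.6522, -0.0899767)–(-1.73037, 0.6522, 1.155)  len=1.2450
  (v9,v11,v3) [+--] → (-1.73037, 0.6522, 1.155)–(-0.6522, 0.6522, 1.77749)  len=1.2450

Chained into 1 loop(s):
  loop 1: 12 segments, perimeter = 12.2822
Total perimeter = 12.282


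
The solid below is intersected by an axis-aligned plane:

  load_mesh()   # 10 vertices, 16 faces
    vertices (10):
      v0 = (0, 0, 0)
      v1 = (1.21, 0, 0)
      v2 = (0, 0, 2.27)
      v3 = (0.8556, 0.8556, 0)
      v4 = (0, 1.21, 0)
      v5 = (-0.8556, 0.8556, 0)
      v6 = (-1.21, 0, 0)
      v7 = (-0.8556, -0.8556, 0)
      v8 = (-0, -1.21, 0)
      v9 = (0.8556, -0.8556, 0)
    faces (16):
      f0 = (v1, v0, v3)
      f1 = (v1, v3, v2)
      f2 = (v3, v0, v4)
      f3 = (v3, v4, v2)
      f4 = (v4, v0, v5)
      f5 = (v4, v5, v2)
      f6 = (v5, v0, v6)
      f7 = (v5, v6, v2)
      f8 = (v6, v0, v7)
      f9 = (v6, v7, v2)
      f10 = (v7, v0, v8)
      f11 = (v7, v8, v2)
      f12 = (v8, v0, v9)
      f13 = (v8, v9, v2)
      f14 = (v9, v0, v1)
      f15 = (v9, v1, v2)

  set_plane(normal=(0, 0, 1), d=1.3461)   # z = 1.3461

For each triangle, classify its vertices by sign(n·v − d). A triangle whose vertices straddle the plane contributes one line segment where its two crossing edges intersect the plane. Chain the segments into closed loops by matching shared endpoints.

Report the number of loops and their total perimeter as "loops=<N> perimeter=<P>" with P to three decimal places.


loops=1 perimeter=3.015

Straddling triangles (8 of 16):
  (v1,v3,v2) [--+] → (0.348233, 0.348233, 1.3461)–(0.492475, 0, 1.3461)  len=0.3769
  (v3,v4,v2) [--+] → (0, 0.492475, 1.3461)–(0.348233, 0.348233, 1.3461)  len=0.3769
  (v4,v5,v2) [--+] → (-0.348233, 0.348233, 1.3461)–(0, 0.492475, 1.3461)  len=0.3769
  (v5,v6,v2) [--+] → (-0.492475, 0, 1.3461)–(-0.348233, 0.348233, 1.3461)  len=0.3769
  (v6,v7,v2) [--+] → (-0.348233, -0.348233, 1.3461)–(-0.492475, 0, 1.3461)  len=0.3769
  (v7,v8,v2) [--+] → (0, -0.492475, 1.3461)–(-0.348233, -0.348233, 1.3461)  len=0.3769
  (v8,v9,v2) [--+] → (0.348233, -0.348233, 1.3461)–(0, -0.492475, 1.3461)  len=0.3769
  (v9,v1,v2) [--+] → (0.492475, 0, 1.3461)–(0.348233, -0.348233, 1.3461)  len=0.3769

Chained into 1 loop(s):
  loop 1: 8 segments, perimeter = 3.0154
Total perimeter = 3.015


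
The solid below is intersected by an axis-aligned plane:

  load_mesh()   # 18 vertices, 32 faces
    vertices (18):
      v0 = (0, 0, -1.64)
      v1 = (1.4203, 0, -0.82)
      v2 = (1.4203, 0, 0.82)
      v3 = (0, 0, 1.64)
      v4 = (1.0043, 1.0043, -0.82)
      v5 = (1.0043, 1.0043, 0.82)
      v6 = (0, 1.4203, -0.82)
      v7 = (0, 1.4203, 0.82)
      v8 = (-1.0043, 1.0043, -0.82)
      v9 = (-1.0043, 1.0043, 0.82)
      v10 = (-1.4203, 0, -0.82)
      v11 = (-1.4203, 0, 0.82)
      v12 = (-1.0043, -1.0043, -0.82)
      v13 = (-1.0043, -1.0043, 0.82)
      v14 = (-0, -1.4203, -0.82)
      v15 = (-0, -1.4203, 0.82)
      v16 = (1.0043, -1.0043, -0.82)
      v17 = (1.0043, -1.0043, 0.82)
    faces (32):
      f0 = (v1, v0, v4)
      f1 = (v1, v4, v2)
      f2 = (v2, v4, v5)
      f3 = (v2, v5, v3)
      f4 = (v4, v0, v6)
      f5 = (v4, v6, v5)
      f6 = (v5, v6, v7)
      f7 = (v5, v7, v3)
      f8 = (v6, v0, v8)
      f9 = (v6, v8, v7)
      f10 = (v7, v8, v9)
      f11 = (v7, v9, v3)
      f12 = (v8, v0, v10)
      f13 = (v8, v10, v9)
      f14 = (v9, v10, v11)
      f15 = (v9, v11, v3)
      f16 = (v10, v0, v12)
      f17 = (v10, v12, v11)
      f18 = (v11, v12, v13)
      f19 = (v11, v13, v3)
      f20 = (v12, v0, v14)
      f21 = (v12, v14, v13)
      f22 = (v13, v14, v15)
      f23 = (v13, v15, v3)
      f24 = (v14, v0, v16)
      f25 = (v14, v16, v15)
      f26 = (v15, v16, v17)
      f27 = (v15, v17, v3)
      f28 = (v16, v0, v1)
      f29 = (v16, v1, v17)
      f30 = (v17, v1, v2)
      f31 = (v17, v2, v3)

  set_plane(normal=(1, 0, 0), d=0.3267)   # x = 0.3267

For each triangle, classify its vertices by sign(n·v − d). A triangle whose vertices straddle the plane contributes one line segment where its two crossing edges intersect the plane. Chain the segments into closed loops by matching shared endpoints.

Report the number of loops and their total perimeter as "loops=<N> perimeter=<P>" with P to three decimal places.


loops=1 perimeter=9.050

Straddling triangles (12 of 32):
  (v1,v0,v4) [+-+] → (0.3267, 0, -1.45138)–(0.3267, 0.3267, -1.37325)  len=0.3359
  (v2,v5,v3) [++-] → (0.3267, 0.3267, 1.37325)–(0.3267, 0, 1.45138)  len=0.3359
  (v4,v0,v6) [+--] → (0.3267, 0.3267, -1.37325)–(0.3267, 1.28497, -0.82)  len=1.1065
  (v4,v6,v5) [+-+] → (0.3267, 1.28497, -0.82)–(0.3267, 1.28497, -0.286506)  len=0.5335
  (v5,v6,v7) [+--] → (0.3267, 1.28497, -0.286506)–(0.3267, 1.28497, 0.82)  len=1.1065
  (v5,v7,v3) [+--] → (0.3267, 1.28497, 0.82)–(0.3267, 0.3267, 1.37325)  len=1.1065
  (v14,v0,v16) [--+] → (0.3267, -0.3267, -1.37325)–(0.3267, -1.28497, -0.82)  len=1.1065
  (v14,v16,v15) [-+-] → (0.3267, -1.28497, -0.82)–(0.3267, -1.28497, 0.286506)  len=1.1065
  (v15,v16,v17) [-++] → (0.3267, -1.28497, 0.286506)–(0.3267, -1.28497, 0.82)  len=0.5335
  (v15,v17,v3) [-+-] → (0.3267, -1.28497, 0.82)–(0.3267, -0.3267, 1.37325)  len=1.1065
  (v16,v0,v1) [+-+] → (0.3267, -0.3267, -1.37325)–(0.3267, 0, -1.45138)  len=0.3359
  (v17,v2,v3) [++-] → (0.3267, 0, 1.45138)–(0.3267, -0.3267, 1.37325)  len=0.3359

Chained into 1 loop(s):
  loop 1: 12 segments, perimeter = 9.0497
Total perimeter = 9.050


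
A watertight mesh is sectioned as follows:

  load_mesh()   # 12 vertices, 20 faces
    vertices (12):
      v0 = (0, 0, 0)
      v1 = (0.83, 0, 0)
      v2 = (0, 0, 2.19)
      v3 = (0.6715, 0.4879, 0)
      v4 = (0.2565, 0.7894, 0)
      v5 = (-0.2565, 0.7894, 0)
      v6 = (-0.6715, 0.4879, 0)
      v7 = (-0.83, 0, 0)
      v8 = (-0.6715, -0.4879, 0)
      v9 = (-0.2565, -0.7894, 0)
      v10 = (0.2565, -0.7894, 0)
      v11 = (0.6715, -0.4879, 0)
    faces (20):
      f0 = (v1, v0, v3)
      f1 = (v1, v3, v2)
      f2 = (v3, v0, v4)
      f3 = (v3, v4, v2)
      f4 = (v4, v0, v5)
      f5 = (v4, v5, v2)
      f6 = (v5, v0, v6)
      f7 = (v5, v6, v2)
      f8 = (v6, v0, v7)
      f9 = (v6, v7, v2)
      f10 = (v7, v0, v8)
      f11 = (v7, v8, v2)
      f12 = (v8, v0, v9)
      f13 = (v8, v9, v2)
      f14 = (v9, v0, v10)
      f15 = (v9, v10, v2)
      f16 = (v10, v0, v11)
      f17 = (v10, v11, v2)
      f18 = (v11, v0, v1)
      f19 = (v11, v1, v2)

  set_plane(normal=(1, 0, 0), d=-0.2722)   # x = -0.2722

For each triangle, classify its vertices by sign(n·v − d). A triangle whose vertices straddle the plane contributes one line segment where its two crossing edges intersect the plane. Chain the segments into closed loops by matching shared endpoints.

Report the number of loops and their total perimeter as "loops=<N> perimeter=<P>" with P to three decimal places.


loops=1 perimeter=4.928

Straddling triangles (8 of 20):
  (v5,v0,v6) [++-] → (-0.2722, 0.197776, 0)–(-0.2722, 0.777994, 0)  len=0.5802
  (v5,v6,v2) [+-+] → (-0.2722, 0.777994, 0)–(-0.2722, 0.197776, 1.30226)  len=1.4257
  (v6,v0,v7) [-+-] → (-0.2722, 0.197776, 0)–(-0.2722, 0, 0)  len=0.1978
  (v6,v7,v2) [--+] → (-0.2722, 0, 1.47179)–(-0.2722, 0.197776, 1.30226)  len=0.2605
  (v7,v0,v8) [-+-] → (-0.2722, 0, 0)–(-0.2722, -0.197776, 0)  len=0.1978
  (v7,v8,v2) [--+] → (-0.2722, -0.197776, 1.30226)–(-0.2722, 0, 1.47179)  len=0.2605
  (v8,v0,v9) [-++] → (-0.2722, -0.197776, 0)–(-0.2722, -0.777994, 0)  len=0.5802
  (v8,v9,v2) [-++] → (-0.2722, -0.777994, 0)–(-0.2722, -0.197776, 1.30226)  len=1.4257

Chained into 1 loop(s):
  loop 1: 8 segments, perimeter = 4.9283
Total perimeter = 4.928


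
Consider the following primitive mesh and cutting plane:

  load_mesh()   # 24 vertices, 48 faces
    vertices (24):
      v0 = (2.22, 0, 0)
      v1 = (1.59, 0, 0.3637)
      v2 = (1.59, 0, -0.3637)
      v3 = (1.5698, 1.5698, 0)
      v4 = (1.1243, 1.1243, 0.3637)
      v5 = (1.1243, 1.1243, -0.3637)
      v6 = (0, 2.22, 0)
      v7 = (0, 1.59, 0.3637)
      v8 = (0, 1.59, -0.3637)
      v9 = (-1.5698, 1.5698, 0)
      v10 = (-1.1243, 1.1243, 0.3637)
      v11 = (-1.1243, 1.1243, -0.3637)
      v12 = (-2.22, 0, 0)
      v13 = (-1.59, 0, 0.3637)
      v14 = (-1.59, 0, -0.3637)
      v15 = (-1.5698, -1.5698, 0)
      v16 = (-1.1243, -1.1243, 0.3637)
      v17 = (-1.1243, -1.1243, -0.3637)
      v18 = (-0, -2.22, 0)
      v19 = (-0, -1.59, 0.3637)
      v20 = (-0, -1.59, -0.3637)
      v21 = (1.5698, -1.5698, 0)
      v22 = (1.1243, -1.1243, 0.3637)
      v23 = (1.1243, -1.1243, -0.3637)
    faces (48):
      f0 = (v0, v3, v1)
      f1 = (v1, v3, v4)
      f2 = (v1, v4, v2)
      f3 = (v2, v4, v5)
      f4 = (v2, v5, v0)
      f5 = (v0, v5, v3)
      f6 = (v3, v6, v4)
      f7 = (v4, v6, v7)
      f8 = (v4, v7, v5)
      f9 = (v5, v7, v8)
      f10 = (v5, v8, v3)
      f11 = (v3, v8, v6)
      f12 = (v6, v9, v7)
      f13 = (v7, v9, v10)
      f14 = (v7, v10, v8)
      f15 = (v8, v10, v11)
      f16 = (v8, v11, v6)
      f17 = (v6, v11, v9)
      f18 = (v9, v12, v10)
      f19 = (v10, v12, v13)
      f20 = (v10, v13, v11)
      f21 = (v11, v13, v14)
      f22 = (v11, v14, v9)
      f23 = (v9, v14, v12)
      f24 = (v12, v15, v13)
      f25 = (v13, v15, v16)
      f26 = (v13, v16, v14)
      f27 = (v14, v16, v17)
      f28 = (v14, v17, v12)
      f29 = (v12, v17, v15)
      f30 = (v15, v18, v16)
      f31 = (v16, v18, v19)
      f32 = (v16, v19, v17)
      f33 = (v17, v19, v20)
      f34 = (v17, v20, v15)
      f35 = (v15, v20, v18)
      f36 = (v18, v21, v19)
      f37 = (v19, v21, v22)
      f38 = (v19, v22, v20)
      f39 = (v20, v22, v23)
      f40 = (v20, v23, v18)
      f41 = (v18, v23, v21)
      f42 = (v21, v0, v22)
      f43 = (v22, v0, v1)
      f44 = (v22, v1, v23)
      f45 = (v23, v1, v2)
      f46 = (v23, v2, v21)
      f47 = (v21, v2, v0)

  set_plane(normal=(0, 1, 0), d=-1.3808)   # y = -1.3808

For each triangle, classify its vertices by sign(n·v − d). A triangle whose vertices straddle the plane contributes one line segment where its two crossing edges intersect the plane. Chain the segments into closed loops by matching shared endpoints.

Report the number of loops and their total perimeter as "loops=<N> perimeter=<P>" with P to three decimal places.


loops=2 perimeter=6.291

Straddling triangles (16 of 48):
  (v12,v15,v13) [+-+] → (-1.64808, -1.3808, 0)–(-1.57223, -1.3808, 0.0437886)  len=0.0876
  (v13,v15,v16) [+-+] → (-1.57223, -1.3808, 0.0437886)–(-1.3808, -1.3808, 0.154297)  len=0.2210
  (v12,v17,v15) [++-] → (-1.3808, -1.3808, -0.154297)–(-1.64808, -1.3808, 0)  len=0.3086
  (v15,v18,v16) [--+] → (-0.861105, -1.3808, 0.278559)–(-1.3808, -1.3808, 0.154297)  len=0.5343
  (v16,v18,v19) [+--] → (-0.861105, -1.3808, 0.278559)–(-0.505054, -1.3808, 0.3637)  len=0.3661
  (v16,v19,v17) [+-+] → (-0.505054, -1.3808, 0.3637)–(-0.505054, -1.3808, 0.0369401)  len=0.3268
  (v17,v19,v20) [+--] → (-0.505054, -1.3808, 0.0369401)–(-0.505054, -1.3808, -0.3637)  len=0.4006
  (v17,v20,v15) [+--] → (-0.505054, -1.3808, -0.3637)–(-1.3808, -1.3808, -0.154297)  len=0.9004
  (v19,v21,v22) [--+] → (1.3808, -1.3808, 0.154297)–(0.505054, -1.3808, 0.3637)  len=0.9004
  (v19,v22,v20) [-+-] → (0.505054, -1.3808, 0.3637)–(0.505054, -1.3808, -0.0369401)  len=0.4006
  (v20,v22,v23) [-++] → (0.505054, -1.3808, -0.0369401)–(0.505054, -1.3808, -0.3637)  len=0.3268
  (v20,v23,v18) [-+-] → (0.505054, -1.3808, -0.3637)–(0.861105, -1.3808, -0.278559)  len=0.3661
  (v18,v23,v21) [-+-] → (0.861105, -1.3808, -0.278559)–(1.3808, -1.3808, -0.154297)  len=0.5343
  (v21,v0,v22) [-++] → (1.64808, -1.3808, 0)–(1.3808, -1.3808, 0.154297)  len=0.3086
  (v23,v2,v21) [++-] → (1.57223, -1.3808, -0.0437886)–(1.3808, -1.3808, -0.154297)  len=0.2210
  (v21,v2,v0) [-++] → (1.57223, -1.3808, -0.0437886)–(1.64808, -1.3808, 0)  len=0.0876

Chained into 2 loop(s):
  loop 1: 8 segments, perimeter = 3.1455
  loop 2: 8 segments, perimeter = 3.1455
Total perimeter = 6.291


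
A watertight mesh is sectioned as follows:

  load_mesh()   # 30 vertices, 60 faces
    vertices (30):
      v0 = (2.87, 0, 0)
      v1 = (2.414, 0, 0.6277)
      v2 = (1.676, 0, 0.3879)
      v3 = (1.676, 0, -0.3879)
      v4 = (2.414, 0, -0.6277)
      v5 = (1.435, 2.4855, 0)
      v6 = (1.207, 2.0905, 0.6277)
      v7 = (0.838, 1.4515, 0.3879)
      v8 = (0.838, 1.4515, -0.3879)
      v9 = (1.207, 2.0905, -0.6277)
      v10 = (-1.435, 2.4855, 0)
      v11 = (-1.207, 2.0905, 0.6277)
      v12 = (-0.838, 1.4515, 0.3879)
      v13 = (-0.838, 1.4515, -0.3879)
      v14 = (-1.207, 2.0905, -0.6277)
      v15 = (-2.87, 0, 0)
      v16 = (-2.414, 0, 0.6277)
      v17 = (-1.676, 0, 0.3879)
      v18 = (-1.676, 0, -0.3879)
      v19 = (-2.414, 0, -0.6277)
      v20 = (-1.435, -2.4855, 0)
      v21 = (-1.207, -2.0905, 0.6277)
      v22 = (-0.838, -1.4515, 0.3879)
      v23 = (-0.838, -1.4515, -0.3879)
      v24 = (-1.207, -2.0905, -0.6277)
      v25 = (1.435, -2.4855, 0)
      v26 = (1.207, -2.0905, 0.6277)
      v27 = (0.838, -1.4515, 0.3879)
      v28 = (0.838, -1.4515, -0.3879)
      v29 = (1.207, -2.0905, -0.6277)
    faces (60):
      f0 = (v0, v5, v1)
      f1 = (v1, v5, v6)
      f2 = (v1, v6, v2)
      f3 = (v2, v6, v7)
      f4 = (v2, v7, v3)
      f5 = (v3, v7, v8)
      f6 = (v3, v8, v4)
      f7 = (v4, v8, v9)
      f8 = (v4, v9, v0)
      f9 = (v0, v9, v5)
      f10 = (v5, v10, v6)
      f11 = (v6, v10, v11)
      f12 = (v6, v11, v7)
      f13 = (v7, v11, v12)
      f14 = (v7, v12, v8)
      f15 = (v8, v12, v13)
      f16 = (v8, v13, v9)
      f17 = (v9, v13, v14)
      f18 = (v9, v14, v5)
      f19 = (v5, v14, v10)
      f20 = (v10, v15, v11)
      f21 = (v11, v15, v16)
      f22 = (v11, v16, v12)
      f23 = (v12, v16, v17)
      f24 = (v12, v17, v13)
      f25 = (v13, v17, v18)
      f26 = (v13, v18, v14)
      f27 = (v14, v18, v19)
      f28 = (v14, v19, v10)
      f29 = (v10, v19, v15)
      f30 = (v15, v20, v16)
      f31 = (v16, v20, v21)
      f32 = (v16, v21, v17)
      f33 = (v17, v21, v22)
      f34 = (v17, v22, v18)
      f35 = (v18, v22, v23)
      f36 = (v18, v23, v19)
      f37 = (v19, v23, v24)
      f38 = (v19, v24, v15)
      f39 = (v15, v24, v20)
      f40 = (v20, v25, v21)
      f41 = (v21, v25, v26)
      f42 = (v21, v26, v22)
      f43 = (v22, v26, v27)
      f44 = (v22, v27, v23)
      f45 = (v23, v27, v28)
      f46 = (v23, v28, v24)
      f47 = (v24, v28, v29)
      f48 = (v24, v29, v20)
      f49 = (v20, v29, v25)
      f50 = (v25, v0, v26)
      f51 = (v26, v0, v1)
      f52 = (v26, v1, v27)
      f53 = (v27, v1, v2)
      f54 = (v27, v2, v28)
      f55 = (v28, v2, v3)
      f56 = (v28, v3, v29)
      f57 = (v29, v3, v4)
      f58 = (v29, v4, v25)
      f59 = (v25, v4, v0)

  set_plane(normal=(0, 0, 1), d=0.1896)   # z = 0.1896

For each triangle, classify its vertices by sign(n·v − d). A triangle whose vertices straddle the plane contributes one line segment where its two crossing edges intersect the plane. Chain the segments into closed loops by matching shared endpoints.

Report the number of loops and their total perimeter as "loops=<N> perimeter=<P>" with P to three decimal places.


loops=2 perimeter=26.450

Straddling triangles (24 of 60):
  (v0,v5,v1) [--+] → (1.73071, 1.73474, 0.1896)–(2.73226, 0, 0.1896)  len=2.0031
  (v1,v5,v6) [+-+] → (1.73071, 1.73474, 0.1896)–(1.36613, 2.36619, 0.1896)  len=0.7291
  (v2,v7,v3) [++-] → (1.0522, 1.08049, 0.1896)–(1.676, 0, 0.1896)  len=1.2476
  (v3,v7,v8) [-+-] → (1.0522, 1.08049, 0.1896)–(0.838, 1.4515, 0.1896)  len=0.4284
  (v5,v10,v6) [--+] → (-0.63697, 2.36619, 0.1896)–(1.36613, 2.36619, 0.1896)  len=2.0031
  (v6,v10,v11) [+-+] → (-0.63697, 2.36619, 0.1896)–(-1.36613, 2.36619, 0.1896)  len=0.7292
  (v7,v12,v8) [++-] → (-0.409602, 1.4515, 0.1896)–(0.838, 1.4515, 0.1896)  len=1.2476
  (v8,v12,v13) [-+-] → (-0.409602, 1.4515, 0.1896)–(-0.838, 1.4515, 0.1896)  len=0.4284
  (v10,v15,v11) [--+] → (-2.36768, 0.631446, 0.1896)–(-1.36613, 2.36619, 0.1896)  len=2.0031
  (v11,v15,v16) [+-+] → (-2.36768, 0.631446, 0.1896)–(-2.73226, 0, 0.1896)  len=0.7291
  (v12,v17,v13) [++-] → (-1.4618, 0.371014, 0.1896)–(-0.838, 1.4515, 0.1896)  len=1.2476
  (v13,v17,v18) [-+-] → (-1.4618, 0.371014, 0.1896)–(-1.676, 0, 0.1896)  len=0.4284
  (v15,v20,v16) [--+] → (-1.73071, -1.73474, 0.1896)–(-2.73226, 0, 0.1896)  len=2.0031
  (v16,v20,v21) [+-+] → (-1.73071, -1.73474, 0.1896)–(-1.36613, -2.36619, 0.1896)  len=0.7291
  (v17,v22,v18) [++-] → (-1.0522, -1.08049, 0.1896)–(-1.676, 0, 0.1896)  len=1.2476
  (v18,v22,v23) [-+-] → (-1.0522, -1.08049, 0.1896)–(-0.838, -1.4515, 0.1896)  len=0.4284
  (v20,v25,v21) [--+] → (0.63697, -2.36619, 0.1896)–(-1.36613, -2.36619, 0.1896)  len=2.0031
  (v21,v25,v26) [+-+] → (0.63697, -2.36619, 0.1896)–(1.36613, -2.36619, 0.1896)  len=0.7292
  (v22,v27,v23) [++-] → (0.409602, -1.4515, 0.1896)–(-0.838, -1.4515, 0.1896)  len=1.2476
  (v23,v27,v28) [-+-] → (0.409602, -1.4515, 0.1896)–(0.838, -1.4515, 0.1896)  len=0.4284
  (v25,v0,v26) [--+] → (2.36768, -0.631446, 0.1896)–(1.36613, -2.36619, 0.1896)  len=2.0031
  (v26,v0,v1) [+-+] → (2.36768, -0.631446, 0.1896)–(2.73226, 0, 0.1896)  len=0.7291
  (v27,v2,v28) [++-] → (1.4618, -0.371014, 0.1896)–(0.838, -1.4515, 0.1896)  len=1.2476
  (v28,v2,v3) [-+-] → (1.4618, -0.371014, 0.1896)–(1.676, 0, 0.1896)  len=0.4284

Chained into 2 loop(s):
  loop 1: 12 segments, perimeter = 16.3935
  loop 2: 12 segments, perimeter = 10.0561
Total perimeter = 26.450


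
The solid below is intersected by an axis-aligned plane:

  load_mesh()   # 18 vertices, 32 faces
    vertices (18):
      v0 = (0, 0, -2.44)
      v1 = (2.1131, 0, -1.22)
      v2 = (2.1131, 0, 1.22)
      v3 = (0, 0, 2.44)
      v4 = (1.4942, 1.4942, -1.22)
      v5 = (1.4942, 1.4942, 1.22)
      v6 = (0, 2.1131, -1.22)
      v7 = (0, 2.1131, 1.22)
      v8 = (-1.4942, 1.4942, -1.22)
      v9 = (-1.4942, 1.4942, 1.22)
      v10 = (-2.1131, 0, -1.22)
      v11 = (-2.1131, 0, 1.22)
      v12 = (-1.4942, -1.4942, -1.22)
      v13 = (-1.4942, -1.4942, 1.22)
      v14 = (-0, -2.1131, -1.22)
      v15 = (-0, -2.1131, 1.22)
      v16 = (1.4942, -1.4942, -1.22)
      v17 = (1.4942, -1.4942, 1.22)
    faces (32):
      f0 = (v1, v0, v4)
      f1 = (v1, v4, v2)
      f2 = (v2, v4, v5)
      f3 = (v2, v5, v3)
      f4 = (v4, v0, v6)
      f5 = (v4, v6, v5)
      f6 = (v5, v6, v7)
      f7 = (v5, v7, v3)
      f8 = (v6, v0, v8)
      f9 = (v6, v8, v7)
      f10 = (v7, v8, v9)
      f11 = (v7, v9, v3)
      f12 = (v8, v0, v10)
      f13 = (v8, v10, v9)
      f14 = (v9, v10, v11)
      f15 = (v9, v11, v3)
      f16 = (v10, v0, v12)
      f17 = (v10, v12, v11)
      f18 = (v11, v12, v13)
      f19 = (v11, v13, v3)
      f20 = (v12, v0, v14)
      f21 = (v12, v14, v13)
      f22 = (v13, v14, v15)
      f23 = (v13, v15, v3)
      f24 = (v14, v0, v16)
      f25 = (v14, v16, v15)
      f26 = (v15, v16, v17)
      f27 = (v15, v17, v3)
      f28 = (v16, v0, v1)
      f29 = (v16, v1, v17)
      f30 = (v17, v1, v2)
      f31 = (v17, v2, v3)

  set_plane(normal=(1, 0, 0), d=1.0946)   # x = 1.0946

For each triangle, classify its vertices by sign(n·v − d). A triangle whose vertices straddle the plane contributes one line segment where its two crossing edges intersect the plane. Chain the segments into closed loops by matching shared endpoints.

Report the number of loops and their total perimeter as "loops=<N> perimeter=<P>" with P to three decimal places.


loops=1 perimeter=11.992

Straddling triangles (12 of 32):
  (v1,v0,v4) [+-+] → (1.0946, 0, -1.80803)–(1.0946, 1.0946, -1.54627)  len=1.1255
  (v2,v5,v3) [++-] → (1.0946, 1.0946, 1.54627)–(1.0946, 0, 1.80803)  len=1.1255
  (v4,v0,v6) [+--] → (1.0946, 1.0946, -1.54627)–(1.0946, 1.65971, -1.22)  len=0.6525
  (v4,v6,v5) [+-+] → (1.0946, 1.65971, -1.22)–(1.0946, 1.65971, 0.567461)  len=1.7875
  (v5,v6,v7) [+--] → (1.0946, 1.65971, 0.567461)–(1.0946, 1.65971, 1.22)  len=0.6525
  (v5,v7,v3) [+--] → (1.0946, 1.65971, 1.22)–(1.0946, 1.0946, 1.54627)  len=0.6525
  (v14,v0,v16) [--+] → (1.0946, -1.0946, -1.54627)–(1.0946, -1.65971, -1.22)  len=0.6525
  (v14,v16,v15) [-+-] → (1.0946, -1.65971, -1.22)–(1.0946, -1.65971, -0.567461)  len=0.6525
  (v15,v16,v17) [-++] → (1.0946, -1.65971, -0.567461)–(1.0946, -1.65971, 1.22)  len=1.7875
  (v15,v17,v3) [-+-] → (1.0946, -1.65971, 1.22)–(1.0946, -1.0946, 1.54627)  len=0.6525
  (v16,v0,v1) [+-+] → (1.0946, -1.0946, -1.54627)–(1.0946, 0, -1.80803)  len=1.1255
  (v17,v2,v3) [++-] → (1.0946, 0, 1.80803)–(1.0946, -1.0946, 1.54627)  len=1.1255

Chained into 1 loop(s):
  loop 1: 12 segments, perimeter = 11.9920
Total perimeter = 11.992


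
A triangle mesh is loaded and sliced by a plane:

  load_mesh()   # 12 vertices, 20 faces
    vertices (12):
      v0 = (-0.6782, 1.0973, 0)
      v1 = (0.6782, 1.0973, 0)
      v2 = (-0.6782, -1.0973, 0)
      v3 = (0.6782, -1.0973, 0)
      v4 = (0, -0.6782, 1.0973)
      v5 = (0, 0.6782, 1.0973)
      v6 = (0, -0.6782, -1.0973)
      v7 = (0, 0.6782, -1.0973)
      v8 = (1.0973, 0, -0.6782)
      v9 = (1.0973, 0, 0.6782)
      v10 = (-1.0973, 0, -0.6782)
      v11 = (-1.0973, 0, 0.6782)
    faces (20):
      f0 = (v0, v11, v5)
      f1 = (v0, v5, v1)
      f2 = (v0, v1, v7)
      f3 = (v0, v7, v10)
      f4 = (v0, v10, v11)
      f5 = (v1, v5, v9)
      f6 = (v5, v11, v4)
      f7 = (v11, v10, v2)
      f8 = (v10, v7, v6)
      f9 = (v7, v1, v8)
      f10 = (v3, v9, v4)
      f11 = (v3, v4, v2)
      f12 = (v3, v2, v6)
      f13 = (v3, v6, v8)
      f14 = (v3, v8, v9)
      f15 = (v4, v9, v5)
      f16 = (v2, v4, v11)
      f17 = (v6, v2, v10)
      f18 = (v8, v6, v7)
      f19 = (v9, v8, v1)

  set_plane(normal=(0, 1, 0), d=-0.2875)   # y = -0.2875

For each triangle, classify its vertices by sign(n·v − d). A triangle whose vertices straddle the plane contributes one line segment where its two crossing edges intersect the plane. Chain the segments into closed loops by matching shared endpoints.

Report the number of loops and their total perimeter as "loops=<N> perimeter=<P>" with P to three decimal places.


Straddling triangles (10 of 20):
  (v5,v11,v4) [++-] → (-0.632137, -0.2875, 0.855863)–(0, -0.2875, 1.0973)  len=0.6767
  (v11,v10,v2) [++-] → (-0.987493, -0.2875, -0.500507)–(-0.987493, -0.2875, 0.500507)  len=1.0010
  (v10,v7,v6) [++-] → (0, -0.2875, -1.0973)–(-0.632137, -0.2875, -0.855863)  len=0.6767
  (v3,v9,v4) [-+-] → (0.987493, -0.2875, 0.500507)–(0.632137, -0.2875, 0.855863)  len=0.5025
  (v3,v6,v8) [--+] → (0.632137, -0.2875, -0.855863)–(0.987493, -0.2875, -0.500507)  len=0.5025
  (v3,v8,v9) [-++] → (0.987493, -0.2875, -0.500507)–(0.987493, -0.2875, 0.500507)  len=1.0010
  (v4,v9,v5) [-++] → (0.632137, -0.2875, 0.855863)–(0, -0.2875, 1.0973)  len=0.6767
  (v2,v4,v11) [--+] → (-0.632137, -0.2875, 0.855863)–(-0.987493, -0.2875, 0.500507)  len=0.5025
  (v6,v2,v10) [--+] → (-0.987493, -0.2875, -0.500507)–(-0.632137, -0.2875, -0.855863)  len=0.5025
  (v8,v6,v7) [+-+] → (0.632137, -0.2875, -0.855863)–(0, -0.2875, -1.0973)  len=0.6767

Chained into 1 loop(s):
  loop 1: 10 segments, perimeter = 6.7189
Total perimeter = 6.719

loops=1 perimeter=6.719
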